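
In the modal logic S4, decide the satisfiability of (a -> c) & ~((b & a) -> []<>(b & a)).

1. (a -> c) & ~((b & a) -> []<>(b & a)), w0
2. a -> c, w0
3. ~((b & a) -> []<>(b & a)), w0
4. b & a, w0
5. ~[]<>(b & a), w0
6. b, w0
7. a, w0
8. c, w0
9. ~<>(b & a), w1
10. ~(b & a), w1
11. ~a, w1
Accessibility: w0Rw0, w0Rw1, w1Rw1

Yes, satisfiable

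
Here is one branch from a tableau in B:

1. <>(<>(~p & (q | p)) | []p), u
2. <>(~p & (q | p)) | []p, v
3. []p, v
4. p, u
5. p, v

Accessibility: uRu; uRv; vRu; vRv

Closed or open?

No, open

There is no literal clash: for every atom and world, at most one sign appears.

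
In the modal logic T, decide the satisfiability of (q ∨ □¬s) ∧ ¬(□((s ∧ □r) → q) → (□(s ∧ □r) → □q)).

1. (q ∨ □¬s) ∧ ¬(□((s ∧ □r) → q) → (□(s ∧ □r) → □q)), 0
2. q ∨ □¬s, 0
3. ¬(□((s ∧ □r) → q) → (□(s ∧ □r) → □q)), 0
4. □((s ∧ □r) → q), 0
5. ¬(□(s ∧ □r) → □q), 0
6. □(s ∧ □r), 0
7. ¬□q, 0
8. (s ∧ □r) → q, 0
9. s ∧ □r, 0
10. s, 0
11. □r, 0
12. r, 0
13. q, 0
14. ¬(s ∧ □r), 0
15. ¬□r, 0
16. ¬q, 1
17. (s ∧ □r) → q, 1
18. s ∧ □r, 1
19. s, 1
20. □r, 1
21. r, 1
22. ¬(s ∧ □r), 1
23. ¬□r, 1
24. ¬r, 2
25. (s ∧ □r) → q, 2
26. s ∧ □r, 2
27. s, 2
28. □r, 2
29. r, 2
Accessibility: 0R0, 0R1, 0R2, 1R1, 2R2
Branch closes: r and ¬r both at 2.
All branches of the tableau close; one closing branch shown above.

No, unsatisfiable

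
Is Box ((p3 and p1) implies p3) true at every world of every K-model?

Yes, valid

Tableau for the negation not Box ((p3 and p1) implies p3):
1. not Box ((p3 and p1) implies p3), 0
2. not ((p3 and p1) implies p3), 1
3. p3 and p1, 1
4. not p3, 1
5. p3, 1
6. p1, 1
Accessibility: 0R1
Branch closes: p3 and not p3 both at 1.
All branches of the negation close; one closing branch shown above.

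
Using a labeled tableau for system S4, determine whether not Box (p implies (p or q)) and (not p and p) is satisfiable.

1. not Box (p implies (p or q)) and (not p and p), u
2. not Box (p implies (p or q)), u   [and-rule on 1]
3. not p and p, u   [and-rule on 1]
4. not p, u   [and-rule on 3]
5. p, u   [and-rule on 3]
Accessibility: uRu
Branch closes: p and not p both at u.
(One branch shown.) All branches close.

No, unsatisfiable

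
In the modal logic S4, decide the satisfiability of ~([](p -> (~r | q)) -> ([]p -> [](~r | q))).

Unsatisfiable (every branch closes)

1. ~([](p -> (~r | q)) -> ([]p -> [](~r | q))), u
2. [](p -> (~r | q)), u   [~->-rule on 1]
3. ~([]p -> [](~r | q)), u   [~->-rule on 1]
4. []p, u   [~->-rule on 3]
5. ~[](~r | q), u   [~->-rule on 3]
6. p -> (~r | q), u   [[]-rule on 2 via uRu]
7. p, u   [[]-rule on 4 via uRu]
8. ~r | q, u   [->-rule on 6 (branches; this branch)]
9. q, u   [|-rule on 8 (branches; this branch)]
10. ~(~r | q), v   [~[]-rule on 5: fresh world v, uRv]
11. r, v   [~|-rule on 10]
12. ~q, v   [~|-rule on 10]
13. p -> (~r | q), v   [[]-rule on 2 via uRv]
14. p, v   [[]-rule on 4 via uRv]
15. ~r | q, v   [->-rule on 13 (branches; this branch)]
16. q, v   [|-rule on 15 (branches; this branch)]
Accessibility: uRu, uRv, vRv
Branch closes: q and ~q both at v.
All branches of the tableau close; one closing branch shown above.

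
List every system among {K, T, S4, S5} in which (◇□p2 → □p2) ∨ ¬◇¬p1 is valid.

S5

S5-tableau for the negation ¬((◇□p2 → □p2) ∨ ¬◇¬p1):
1. ¬((◇□p2 → □p2) ∨ ¬◇¬p1), u
2. ¬(◇□p2 → □p2), u   [¬∨-rule on 1]
3. ◇¬p1, u   [¬∨-rule on 1]
4. ◇□p2, u   [¬→-rule on 2]
5. ¬□p2, u   [¬→-rule on 2]
6. ¬p1, v   [◇-rule on 3: fresh world v, uRv]
7. □p2, w   [◇-rule on 4: fresh world w, uRw]
8. p2, u   [□-rule on 7 via wRu]
9. p2, v   [□-rule on 7 via wRv]
10. p2, w   [□-rule on 7 via wRw]
11. ¬p2, x   [¬□-rule on 5: fresh world x, uRx]
12. p2, x   [□-rule on 7 via wRx]
Accessibility: uRu, uRv, uRw, uRx, vRu, vRv, vRw, vRx, wRu, wRv, wRw, wRx, xRu, xRv, xRw, xRx
Branch closes: p2 and ¬p2 both at x.
Every branch closes (one shown): valid in S5.
S4-tableau for the negation ¬((◇□p2 → □p2) ∨ ¬◇¬p1):
1. ¬((◇□p2 → □p2) ∨ ¬◇¬p1), u
2. ¬(◇□p2 → □p2), u   [¬∨-rule on 1]
3. ◇¬p1, u   [¬∨-rule on 1]
4. ◇□p2, u   [¬→-rule on 2]
5. ¬□p2, u   [¬→-rule on 2]
6. ¬p1, v   [◇-rule on 3: fresh world v, uRv]
7. □p2, w   [◇-rule on 4: fresh world w, uRw]
8. p2, w   [□-rule on 7 via wRw]
9. ¬p2, x   [¬□-rule on 5: fresh world x, uRx]
Accessibility: uRu, uRv, uRw, uRx, vRv, wRw, xRx
Complete open branch: countermodel on an S4-frame, so not valid in S4, nor in K, T (the same frame is also a K-frame and a T-frame).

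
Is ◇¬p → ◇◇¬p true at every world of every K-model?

Not valid

Tableau for the negation ¬(◇¬p → ◇◇¬p):
1. ¬(◇¬p → ◇◇¬p), w0
2. ◇¬p, w0   [¬→-rule on 1]
3. ¬◇◇¬p, w0   [¬→-rule on 1]
4. ¬p, w1   [◇-rule on 2: fresh world w1, w0Rw1]
5. ¬◇¬p, w1   [¬◇-rule on 3 via w0Rw1]
Accessibility: w0Rw1
The negation has an open branch (countermodel exists).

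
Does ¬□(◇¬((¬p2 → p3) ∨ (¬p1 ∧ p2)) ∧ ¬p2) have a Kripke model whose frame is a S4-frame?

1. ¬□(◇¬((¬p2 → p3) ∨ (¬p1 ∧ p2)) ∧ ¬p2), 0
2. ¬(◇¬((¬p2 → p3) ∨ (¬p1 ∧ p2)) ∧ ¬p2), 1
3. p2, 1
Accessibility: 0R0, 0R1, 1R1

Yes, satisfiable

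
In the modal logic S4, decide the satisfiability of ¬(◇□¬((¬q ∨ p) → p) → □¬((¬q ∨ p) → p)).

1. ¬(◇□¬((¬q ∨ p) → p) → □¬((¬q ∨ p) → p)), u
2. ◇□¬((¬q ∨ p) → p), u   [¬→-rule on 1]
3. ¬□¬((¬q ∨ p) → p), u   [¬→-rule on 1]
4. □¬((¬q ∨ p) → p), v   [◇-rule on 2: fresh world v, uRv]
5. ¬((¬q ∨ p) → p), v   [□-rule on 4 via vRv]
6. ¬q ∨ p, v   [¬→-rule on 5]
7. ¬p, v   [¬→-rule on 5]
8. ¬q, v   [∨-rule on 6 (branches; this branch)]
9. (¬q ∨ p) → p, w   [¬□-rule on 3: fresh world w, uRw]
10. p, w   [→-rule on 9 (branches; this branch)]
Accessibility: uRu, uRv, uRw, vRv, wRw

Satisfiable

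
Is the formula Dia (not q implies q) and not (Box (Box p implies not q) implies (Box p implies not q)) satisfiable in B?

1. Dia (not q implies q) and not (Box (Box p implies not q) implies (Box p implies not q)), u
2. Dia (not q implies q), u
3. not (Box (Box p implies not q) implies (Box p implies not q)), u
4. Box (Box p implies not q), u
5. not (Box p implies not q), u
6. Box p, u
7. q, u
8. Box p implies not q, u
9. p, u
10. not Box p, u
11. not q implies q, v
12. Box p implies not q, v
13. p, v
14. q, v
15. not Box p, v
16. not p, w
17. Box p implies not q, w
18. p, w
Accessibility: uRu, uRv, uRw, vRu, vRv, wRu, wRw
Branch closes: p and not p both at w.
(One branch shown.) All branches close.

No, unsatisfiable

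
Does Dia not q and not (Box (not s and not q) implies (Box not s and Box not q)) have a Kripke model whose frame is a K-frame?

1. Dia not q and not (Box (not s and not q) implies (Box not s and Box not q)), u
2. Dia not q, u
3. not (Box (not s and not q) implies (Box not s and Box not q)), u
4. Box (not s and not q), u
5. not (Box not s and Box not q), u
6. not Box not q, u
7. not q, v
8. not s and not q, v
9. not s, v
10. q, w
11. not s and not q, w
12. not s, w
13. not q, w
Accessibility: uRv, uRw
Branch closes: q and not q both at w.
All branches of the tableau close; one closing branch shown above.

Unsatisfiable (every branch closes)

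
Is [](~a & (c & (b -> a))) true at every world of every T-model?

Tableau for the negation ~[](~a & (c & (b -> a))):
1. ~[](~a & (c & (b -> a))), 0
2. ~(~a & (c & (b -> a))), 1   [~[]-rule on 1: fresh world 1, 0R1]
3. ~(c & (b -> a)), 1   [~&-rule on 2 (branches; this branch)]
4. ~(b -> a), 1   [~&-rule on 3 (branches; this branch)]
5. b, 1   [~->-rule on 4]
6. ~a, 1   [~->-rule on 4]
Accessibility: 0R0, 0R1, 1R1
The negation has an open branch (countermodel exists).

Invalid (countermodel exists)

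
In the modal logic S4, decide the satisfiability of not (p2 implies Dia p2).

Unsatisfiable

1. not (p2 implies Dia p2), w0
2. p2, w0
3. not Dia p2, w0
4. not p2, w0
Accessibility: w0Rw0
Branch closes: p2 and not p2 both at w0.
Every branch closes; the branch above is one of them.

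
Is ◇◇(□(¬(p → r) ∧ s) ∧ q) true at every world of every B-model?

Invalid (countermodel exists)

Tableau for the negation ¬◇◇(□(¬(p → r) ∧ s) ∧ q):
1. ¬◇◇(□(¬(p → r) ∧ s) ∧ q), w0
2. ¬◇(□(¬(p → r) ∧ s) ∧ q), w0
3. ¬(□(¬(p → r) ∧ s) ∧ q), w0
4. ¬q, w0
Accessibility: w0Rw0
The negation has an open branch (countermodel exists).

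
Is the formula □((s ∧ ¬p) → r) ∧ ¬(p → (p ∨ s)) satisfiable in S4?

Unsatisfiable (every branch closes)

1. □((s ∧ ¬p) → r) ∧ ¬(p → (p ∨ s)), u
2. □((s ∧ ¬p) → r), u
3. ¬(p → (p ∨ s)), u
4. p, u
5. ¬(p ∨ s), u
6. ¬p, u
7. ¬s, u
Accessibility: uRu
Branch closes: p and ¬p both at u.
Every branch closes; the branch above is one of them.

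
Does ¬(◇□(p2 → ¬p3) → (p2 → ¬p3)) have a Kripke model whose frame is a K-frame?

Yes, satisfiable

1. ¬(◇□(p2 → ¬p3) → (p2 → ¬p3)), 0
2. ◇□(p2 → ¬p3), 0
3. ¬(p2 → ¬p3), 0
4. p2, 0
5. p3, 0
6. □(p2 → ¬p3), 1
Accessibility: 0R1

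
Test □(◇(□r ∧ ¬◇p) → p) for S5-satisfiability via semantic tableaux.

Satisfiable

1. □(◇(□r ∧ ¬◇p) → p), w0
2. ◇(□r ∧ ¬◇p) → p, w0
3. p, w0
Accessibility: w0Rw0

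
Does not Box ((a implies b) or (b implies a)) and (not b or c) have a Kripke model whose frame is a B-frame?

1. not Box ((a implies b) or (b implies a)) and (not b or c), 0
2. not Box ((a implies b) or (b implies a)), 0
3. not b or c, 0
4. c, 0
5. not ((a implies b) or (b implies a)), 1
6. not (a implies b), 1
7. not (b implies a), 1
8. a, 1
9. not b, 1
10. b, 1
11. not a, 1
Accessibility: 0R0, 0R1, 1R0, 1R1
Branch closes: b and not b both at 1.
All branches of the tableau close; one closing branch shown above.

Unsatisfiable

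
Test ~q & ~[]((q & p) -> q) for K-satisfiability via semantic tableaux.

1. ~q & ~[]((q & p) -> q), w0
2. ~q, w0
3. ~[]((q & p) -> q), w0
4. ~((q & p) -> q), w1
5. q & p, w1
6. ~q, w1
7. q, w1
8. p, w1
Accessibility: w0Rw1
Branch closes: q and ~q both at w1.
All branches of the tableau close; one closing branch shown above.

No, unsatisfiable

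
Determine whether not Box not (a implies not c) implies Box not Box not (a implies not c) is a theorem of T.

Tableau for the negation not (not Box not (a implies not c) implies Box not Box not (a implies not c)):
1. not (not Box not (a implies not c) implies Box not Box not (a implies not c)), w0
2. not Box not (a implies not c), w0
3. not Box not Box not (a implies not c), w0
4. a implies not c, w1
5. not c, w1
6. Box not (a implies not c), w2
7. not (a implies not c), w2
8. a, w2
9. c, w2
Accessibility: w0Rw0, w0Rw1, w0Rw2, w1Rw1, w2Rw2
The negation has an open branch (countermodel exists).

No, not valid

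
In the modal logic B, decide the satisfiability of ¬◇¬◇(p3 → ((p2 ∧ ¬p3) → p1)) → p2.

Satisfiable

1. ¬◇¬◇(p3 → ((p2 ∧ ¬p3) → p1)) → p2, w0
2. p2, w0
Accessibility: w0Rw0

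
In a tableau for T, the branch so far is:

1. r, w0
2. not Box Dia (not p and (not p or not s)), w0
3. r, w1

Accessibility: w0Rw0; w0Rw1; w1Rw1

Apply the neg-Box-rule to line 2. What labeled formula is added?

a fresh world w2 with w0Rw2, and not Dia (not p and (not p or not s)) at w2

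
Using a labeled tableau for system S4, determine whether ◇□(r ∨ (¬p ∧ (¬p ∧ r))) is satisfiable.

Satisfiable (open branch found)

1. ◇□(r ∨ (¬p ∧ (¬p ∧ r))), w0
2. □(r ∨ (¬p ∧ (¬p ∧ r))), w1   [◇-rule on 1: fresh world w1, w0Rw1]
3. r ∨ (¬p ∧ (¬p ∧ r)), w1   [□-rule on 2 via w1Rw1]
4. ¬p ∧ (¬p ∧ r), w1   [∨-rule on 3 (branches; this branch)]
5. ¬p, w1   [∧-rule on 4]
6. ¬p ∧ r, w1   [∧-rule on 4]
7. r, w1   [∧-rule on 6]
Accessibility: w0Rw0, w0Rw1, w1Rw1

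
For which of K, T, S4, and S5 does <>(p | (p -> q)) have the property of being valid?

T, S4, S5

T-tableau for the negation ~<>(p | (p -> q)):
1. ~<>(p | (p -> q)), w0
2. ~(p | (p -> q)), w0
3. ~p, w0
4. ~(p -> q), w0
5. p, w0
6. ~q, w0
Accessibility: w0Rw0
Branch closes: p and ~p both at w0.
Every branch closes (one shown): valid in T, hence also in S4, S5 (every theorem of T is a theorem of S4 and S5).
K-tableau for the negation ~<>(p | (p -> q)):
1. ~<>(p | (p -> q)), w0
Complete open branch: countermodel on a K-frame, so not valid in K.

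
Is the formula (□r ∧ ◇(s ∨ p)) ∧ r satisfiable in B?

Satisfiable (open branch found)

1. (□r ∧ ◇(s ∨ p)) ∧ r, w0
2. □r ∧ ◇(s ∨ p), w0
3. r, w0
4. □r, w0
5. ◇(s ∨ p), w0
6. s ∨ p, w1
7. r, w1
8. p, w1
Accessibility: w0Rw0, w0Rw1, w1Rw0, w1Rw1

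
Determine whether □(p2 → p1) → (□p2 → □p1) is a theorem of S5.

Tableau for the negation ¬(□(p2 → p1) → (□p2 → □p1)):
1. ¬(□(p2 → p1) → (□p2 → □p1)), w0
2. □(p2 → p1), w0
3. ¬(□p2 → □p1), w0
4. □p2, w0
5. ¬□p1, w0
6. p2 → p1, w0
7. p2, w0
8. p1, w0
9. ¬p1, w1
10. p2 → p1, w1
11. p2, w1
12. p1, w1
Accessibility: w0Rw0, w0Rw1, w1Rw0, w1Rw1
Branch closes: p1 and ¬p1 both at w1.
Every branch of the negation's tableau closes; the branch above is one of them.

Valid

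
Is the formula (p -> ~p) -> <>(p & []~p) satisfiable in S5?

1. (p -> ~p) -> <>(p & []~p), w0
2. ~(p -> ~p), w0
3. p, w0
Accessibility: w0Rw0

Satisfiable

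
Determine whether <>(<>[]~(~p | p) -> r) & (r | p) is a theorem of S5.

Tableau for the negation ~(<>(<>[]~(~p | p) -> r) & (r | p)):
1. ~(<>(<>[]~(~p | p) -> r) & (r | p)), u
2. ~(r | p), u   [~&-rule on 1 (branches; this branch)]
3. ~r, u   [~|-rule on 2]
4. ~p, u   [~|-rule on 2]
Accessibility: uRu
The negation has an open branch (countermodel exists).

No, not valid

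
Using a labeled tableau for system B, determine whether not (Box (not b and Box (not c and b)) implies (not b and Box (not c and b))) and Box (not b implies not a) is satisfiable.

Unsatisfiable

1. not (Box (not b and Box (not c and b)) implies (not b and Box (not c and b))) and Box (not b implies not a), w0
2. not (Box (not b and Box (not c and b)) implies (not b and Box (not c and b))), w0
3. Box (not b implies not a), w0
4. Box (not b and Box (not c and b)), w0
5. not (not b and Box (not c and b)), w0
6. not b implies not a, w0
7. not b and Box (not c and b), w0
8. not b, w0
9. Box (not c and b), w0
10. not c and b, w0
11. not c, w0
12. b, w0
Accessibility: w0Rw0
Branch closes: b and not b both at w0.
Every branch closes; the branch above is one of them.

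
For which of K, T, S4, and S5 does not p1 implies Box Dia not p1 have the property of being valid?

S5-tableau for the negation not (not p1 implies Box Dia not p1):
1. not (not p1 implies Box Dia not p1), 0
2. not p1, 0
3. not Box Dia not p1, 0
4. not Dia not p1, 1
5. p1, 0
Accessibility: 0R0, 0R1, 1R0, 1R1
Branch closes: p1 and not p1 both at 0.
Every branch closes (one shown): valid in S5.
S4-tableau for the negation not (not p1 implies Box Dia not p1):
1. not (not p1 implies Box Dia not p1), 0
2. not p1, 0
3. not Box Dia not p1, 0
4. not Dia not p1, 1
5. p1, 1
Accessibility: 0R0, 0R1, 1R1
Complete open branch: countermodel on an S4-frame, so not valid in S4, nor in K, T (the same frame is also a K-frame and a T-frame).

S5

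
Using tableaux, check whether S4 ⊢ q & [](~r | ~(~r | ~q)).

Invalid (countermodel exists)

Tableau for the negation ~(q & [](~r | ~(~r | ~q))):
1. ~(q & [](~r | ~(~r | ~q))), w0
2. ~[](~r | ~(~r | ~q)), w0   [~&-rule on 1 (branches; this branch)]
3. ~(~r | ~(~r | ~q)), w1   [~[]-rule on 2: fresh world w1, w0Rw1]
4. r, w1   [~|-rule on 3]
5. ~r | ~q, w1   [~|-rule on 3]
6. ~q, w1   [|-rule on 5 (branches; this branch)]
Accessibility: w0Rw0, w0Rw1, w1Rw1
The negation has an open branch (countermodel exists).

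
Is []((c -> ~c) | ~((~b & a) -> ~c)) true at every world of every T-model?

Tableau for the negation ~[]((c -> ~c) | ~((~b & a) -> ~c)):
1. ~[]((c -> ~c) | ~((~b & a) -> ~c)), u
2. ~((c -> ~c) | ~((~b & a) -> ~c)), v   [~[]-rule on 1: fresh world v, uRv]
3. ~(c -> ~c), v   [~|-rule on 2]
4. (~b & a) -> ~c, v   [~|-rule on 2]
5. c, v   [~->-rule on 3]
6. ~(~b & a), v   [->-rule on 4 (branches; this branch)]
7. ~a, v   [~&-rule on 6 (branches; this branch)]
Accessibility: uRu, uRv, vRv
The negation has an open branch (countermodel exists).

Not valid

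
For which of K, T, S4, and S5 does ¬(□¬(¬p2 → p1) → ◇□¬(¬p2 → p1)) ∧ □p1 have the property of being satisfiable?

K-tableau for the formula:
1. ¬(□¬(¬p2 → p1) → ◇□¬(¬p2 → p1)) ∧ □p1, w0
2. ¬(□¬(¬p2 → p1) → ◇□¬(¬p2 → p1)), w0
3. □p1, w0
4. □¬(¬p2 → p1), w0
5. ¬◇□¬(¬p2 → p1), w0
Complete open branch: satisfiable in K.
T-tableau for the formula:
1. ¬(□¬(¬p2 → p1) → ◇□¬(¬p2 → p1)) ∧ □p1, w0
2. ¬(□¬(¬p2 → p1) → ◇□¬(¬p2 → p1)), w0
3. □p1, w0
4. □¬(¬p2 → p1), w0
5. ¬◇□¬(¬p2 → p1), w0
6. p1, w0
7. ¬(¬p2 → p1), w0
8. ¬p2, w0
9. ¬p1, w0
Accessibility: w0Rw0
Branch closes: p1 and ¬p1 both at w0.
Every branch closes (one shown): unsatisfiable in T, hence also in S4, S5 (every S4/S5-frame is a T-frame).

K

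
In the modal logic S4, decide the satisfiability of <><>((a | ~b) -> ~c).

1. <><>((a | ~b) -> ~c), u
2. <>((a | ~b) -> ~c), v   [<>-rule on 1: fresh world v, uRv]
3. (a | ~b) -> ~c, w   [<>-rule on 2: fresh world w, vRw]
4. ~c, w   [->-rule on 3 (branches; this branch)]
Accessibility: uRu, uRv, uRw, vRv, vRw, wRw

Yes, satisfiable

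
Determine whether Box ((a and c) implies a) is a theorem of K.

Tableau for the negation not Box ((a and c) implies a):
1. not Box ((a and c) implies a), u
2. not ((a and c) implies a), v
3. a and c, v
4. not a, v
5. a, v
6. c, v
Accessibility: uRv
Branch closes: a and not a both at v.
Every branch of the negation's tableau closes; the branch above is one of them.

Valid in K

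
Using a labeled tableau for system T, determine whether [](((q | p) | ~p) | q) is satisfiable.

Satisfiable

1. [](((q | p) | ~p) | q), w0
2. ((q | p) | ~p) | q, w0   [[]-rule on 1 via w0Rw0]
3. q, w0   [|-rule on 2 (branches; this branch)]
Accessibility: w0Rw0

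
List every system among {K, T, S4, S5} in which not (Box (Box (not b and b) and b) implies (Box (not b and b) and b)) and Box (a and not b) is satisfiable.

T-tableau for the formula:
1. not (Box (Box (not b and b) and b) implies (Box (not b and b) and b)) and Box (a and not b), w0
2. not (Box (Box (not b and b) and b) implies (Box (not b and b) and b)), w0
3. Box (a and not b), w0
4. Box (Box (not b and b) and b), w0
5. not (Box (not b and b) and b), w0
6. a and not b, w0
7. a, w0
8. not b, w0
9. Box (not b and b) and b, w0
10. Box (not b and b), w0
11. b, w0
Accessibility: w0Rw0
Branch closes: b and not b both at w0.
Every branch closes (one shown): unsatisfiable in T, hence also in S4, S5 (every S4/S5-frame is a T-frame).
K-tableau for the formula:
1. not (Box (Box (not b and b) and b) implies (Box (not b and b) and b)) and Box (a and not b), w0
2. not (Box (Box (not b and b) and b) implies (Box (not b and b) and b)), w0
3. Box (a and not b), w0
4. Box (Box (not b and b) and b), w0
5. not (Box (not b and b) and b), w0
6. not b, w0
Complete open branch: satisfiable in K.

K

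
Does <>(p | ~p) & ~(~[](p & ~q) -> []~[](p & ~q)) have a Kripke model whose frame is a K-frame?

Yes, satisfiable

1. <>(p | ~p) & ~(~[](p & ~q) -> []~[](p & ~q)), w0
2. <>(p | ~p), w0   [&-rule on 1]
3. ~(~[](p & ~q) -> []~[](p & ~q)), w0   [&-rule on 1]
4. ~[](p & ~q), w0   [~->-rule on 3]
5. ~[]~[](p & ~q), w0   [~->-rule on 3]
6. p | ~p, w1   [<>-rule on 2: fresh world w1, w0Rw1]
7. ~p, w1   [|-rule on 6 (branches; this branch)]
8. ~(p & ~q), w2   [~[]-rule on 4: fresh world w2, w0Rw2]
9. q, w2   [~&-rule on 8 (branches; this branch)]
10. [](p & ~q), w3   [~[]-rule on 5: fresh world w3, w0Rw3]
Accessibility: w0Rw1, w0Rw2, w0Rw3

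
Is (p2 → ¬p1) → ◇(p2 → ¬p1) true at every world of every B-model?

Valid

Tableau for the negation ¬((p2 → ¬p1) → ◇(p2 → ¬p1)):
1. ¬((p2 → ¬p1) → ◇(p2 → ¬p1)), w0
2. p2 → ¬p1, w0
3. ¬◇(p2 → ¬p1), w0
4. ¬(p2 → ¬p1), w0
5. p2, w0
6. p1, w0
7. ¬p1, w0
Accessibility: w0Rw0
Branch closes: p1 and ¬p1 both at w0.
Every branch of the negation's tableau closes; the branch above is one of them.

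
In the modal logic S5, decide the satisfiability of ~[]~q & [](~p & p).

1. ~[]~q & [](~p & p), 0
2. ~[]~q, 0
3. [](~p & p), 0
4. ~p & p, 0
5. ~p, 0
6. p, 0
Accessibility: 0R0
Branch closes: p and ~p both at 0.
Every branch closes; the branch above is one of them.

Unsatisfiable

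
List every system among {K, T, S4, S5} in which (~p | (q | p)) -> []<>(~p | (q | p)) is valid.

T, S4, S5

K-tableau for the negation ~((~p | (q | p)) -> []<>(~p | (q | p))):
1. ~((~p | (q | p)) -> []<>(~p | (q | p))), u
2. ~p | (q | p), u
3. ~[]<>(~p | (q | p)), u
4. q | p, u
5. p, u
6. ~<>(~p | (q | p)), v
Accessibility: uRv
Complete open branch: countermodel on a K-frame, so not valid in K.
T-tableau for the negation ~((~p | (q | p)) -> []<>(~p | (q | p))):
1. ~((~p | (q | p)) -> []<>(~p | (q | p))), u
2. ~p | (q | p), u
3. ~[]<>(~p | (q | p)), u
4. q | p, u
5. p, u
6. ~<>(~p | (q | p)), v
7. ~(~p | (q | p)), v
8. p, v
9. ~(q | p), v
10. ~q, v
11. ~p, v
Accessibility: uRu, uRv, vRv
Branch closes: p and ~p both at v.
Every branch closes (one shown): valid in T, hence also in S4, S5 (every theorem of T is a theorem of S4 and S5).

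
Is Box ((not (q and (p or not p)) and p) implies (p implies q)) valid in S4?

Not valid

Tableau for the negation not Box ((not (q and (p or not p)) and p) implies (p implies q)):
1. not Box ((not (q and (p or not p)) and p) implies (p implies q)), 0
2. not ((not (q and (p or not p)) and p) implies (p implies q)), 1   [neg-Box-rule on 1: fresh world 1, 0R1]
3. not (q and (p or not p)) and p, 1   [neg-implies-rule on 2]
4. not (p implies q), 1   [neg-implies-rule on 2]
5. not (q and (p or not p)), 1   [and-rule on 3]
6. p, 1   [and-rule on 3]
7. not q, 1   [neg-implies-rule on 4]
Accessibility: 0R0, 0R1, 1R1
The negation has an open branch (countermodel exists).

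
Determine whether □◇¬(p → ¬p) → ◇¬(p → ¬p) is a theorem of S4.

Valid

Tableau for the negation ¬(□◇¬(p → ¬p) → ◇¬(p → ¬p)):
1. ¬(□◇¬(p → ¬p) → ◇¬(p → ¬p)), u
2. □◇¬(p → ¬p), u
3. ¬◇¬(p → ¬p), u
4. ◇¬(p → ¬p), u
5. p → ¬p, u
6. ¬p, u
7. ¬(p → ¬p), v
8. p, v
9. ◇¬(p → ¬p), v
10. p → ¬p, v
11. ¬p, v
Accessibility: uRu, uRv, vRv
Branch closes: p and ¬p both at v.
All branches of the negation close; one closing branch shown above.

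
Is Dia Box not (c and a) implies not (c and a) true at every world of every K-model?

Invalid (countermodel exists)

Tableau for the negation not (Dia Box not (c and a) implies not (c and a)):
1. not (Dia Box not (c and a) implies not (c and a)), w0
2. Dia Box not (c and a), w0
3. c and a, w0
4. c, w0
5. a, w0
6. Box not (c and a), w1
Accessibility: w0Rw1
The negation has an open branch (countermodel exists).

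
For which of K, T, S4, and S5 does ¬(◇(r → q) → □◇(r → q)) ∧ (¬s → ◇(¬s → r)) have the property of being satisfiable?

K, T, S4

S5-tableau for the formula:
1. ¬(◇(r → q) → □◇(r → q)) ∧ (¬s → ◇(¬s → r)), w0
2. ¬(◇(r → q) → □◇(r → q)), w0   [∧-rule on 1]
3. ¬s → ◇(¬s → r), w0   [∧-rule on 1]
4. ◇(r → q), w0   [¬→-rule on 2]
5. ¬□◇(r → q), w0   [¬→-rule on 2]
6. ◇(¬s → r), w0   [→-rule on 3 (branches; this branch)]
7. r → q, w1   [◇-rule on 4: fresh world w1, w0Rw1]
8. q, w1   [→-rule on 7 (branches; this branch)]
9. ¬◇(r → q), w2   [¬□-rule on 5: fresh world w2, w0Rw2]
10. ¬(r → q), w0   [¬◇-rule on 9 via w2Rw0]
11. r, w0   [¬→-rule on 10]
12. ¬q, w0   [¬→-rule on 10]
13. ¬(r → q), w1   [¬◇-rule on 9 via w2Rw1]
14. r, w1   [¬→-rule on 13]
15. ¬q, w1   [¬→-rule on 13]
Accessibility: w0Rw0, w0Rw1, w0Rw2, w1Rw0, w1Rw1, w1Rw2, w2Rw0, w2Rw1, w2Rw2
Branch closes: q and ¬q both at w1.
Every branch closes (one shown): unsatisfiable in S5.
S4-tableau for the formula:
1. ¬(◇(r → q) → □◇(r → q)) ∧ (¬s → ◇(¬s → r)), w0
2. ¬(◇(r → q) → □◇(r → q)), w0   [∧-rule on 1]
3. ¬s → ◇(¬s → r), w0   [∧-rule on 1]
4. ◇(r → q), w0   [¬→-rule on 2]
5. ¬□◇(r → q), w0   [¬→-rule on 2]
6. ◇(¬s → r), w0   [→-rule on 3 (branches; this branch)]
7. r → q, w1   [◇-rule on 4: fresh world w1, w0Rw1]
8. q, w1   [→-rule on 7 (branches; this branch)]
9. ¬◇(r → q), w2   [¬□-rule on 5: fresh world w2, w0Rw2]
10. ¬(r → q), w2   [¬◇-rule on 9 via w2Rw2]
11. r, w2   [¬→-rule on 10]
12. ¬q, w2   [¬→-rule on 10]
13. ¬s → r, w3   [◇-rule on 6: fresh world w3, w0Rw3]
14. r, w3   [→-rule on 13 (branches; this branch)]
Accessibility: w0Rw0, w0Rw1, w0Rw2, w0Rw3, w1Rw1, w2Rw2, w3Rw3
Complete open branch: satisfiable in S4, hence also in K, T (this S4-model is also a K-model and a T-model).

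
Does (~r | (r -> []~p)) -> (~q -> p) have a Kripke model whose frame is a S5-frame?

Yes, satisfiable

1. (~r | (r -> []~p)) -> (~q -> p), 0
2. ~q -> p, 0
3. p, 0
Accessibility: 0R0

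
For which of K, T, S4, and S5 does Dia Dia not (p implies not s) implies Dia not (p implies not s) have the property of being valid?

S4, S5

T-tableau for the negation not (Dia Dia not (p implies not s) implies Dia not (p implies not s)):
1. not (Dia Dia not (p implies not s) implies Dia not (p implies not s)), u
2. Dia Dia not (p implies not s), u   [neg-implies-rule on 1]
3. not Dia not (p implies not s), u   [neg-implies-rule on 1]
4. p implies not s, u   [neg-Dia-rule on 3 via uRu]
5. not s, u   [implies-rule on 4 (branches; this branch)]
6. Dia not (p implies not s), v   [Dia-rule on 2: fresh world v, uRv]
7. p implies not s, v   [neg-Dia-rule on 3 via uRv]
8. not s, v   [implies-rule on 7 (branches; this branch)]
9. not (p implies not s), w   [Dia-rule on 6: fresh world w, vRw]
10. p, w   [neg-implies-rule on 9]
11. s, w   [neg-implies-rule on 9]
Accessibility: uRu, uRv, vRv, vRw, wRw
Complete open branch: countermodel on a T-frame, so not valid in T, nor in K (the same frame is also a K-frame).
S4-tableau for the negation not (Dia Dia not (p implies not s) implies Dia not (p implies not s)):
1. not (Dia Dia not (p implies not s) implies Dia not (p implies not s)), u
2. Dia Dia not (p implies not s), u   [neg-implies-rule on 1]
3. not Dia not (p implies not s), u   [neg-implies-rule on 1]
4. p implies not s, u   [neg-Dia-rule on 3 via uRu]
5. not s, u   [implies-rule on 4 (branches; this branch)]
6. Dia not (p implies not s), v   [Dia-rule on 2: fresh world v, uRv]
7. p implies not s, v   [neg-Dia-rule on 3 via uRv]
8. not s, v   [implies-rule on 7 (branches; this branch)]
9. not (p implies not s), w   [Dia-rule on 6: fresh world w, vRw]
10. p, w   [neg-implies-rule on 9]
11. s, w   [neg-implies-rule on 9]
12. p implies not s, w   [neg-Dia-rule on 3 via uRw]
13. not s, w   [implies-rule on 12 (branches; this branch)]
Accessibility: uRu, uRv, uRw, vRv, vRw, wRw
Branch closes: s and not s both at w.
Every branch closes (one shown): valid in S4, hence also in S5 (every theorem of S4 is a theorem of S5).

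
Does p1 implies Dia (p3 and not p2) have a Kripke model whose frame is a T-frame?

1. p1 implies Dia (p3 and not p2), 0
2. Dia (p3 and not p2), 0   [implies-rule on 1 (branches; this branch)]
3. p3 and not p2, 1   [Dia-rule on 2: fresh world 1, 0R1]
4. p3, 1   [and-rule on 3]
5. not p2, 1   [and-rule on 3]
Accessibility: 0R0, 0R1, 1R1

Yes, satisfiable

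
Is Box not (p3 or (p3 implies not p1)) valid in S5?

Not valid

Tableau for the negation not Box not (p3 or (p3 implies not p1)):
1. not Box not (p3 or (p3 implies not p1)), u
2. p3 or (p3 implies not p1), v
3. p3 implies not p1, v
4. not p1, v
Accessibility: uRu, uRv, vRu, vRv
The negation has an open branch (countermodel exists).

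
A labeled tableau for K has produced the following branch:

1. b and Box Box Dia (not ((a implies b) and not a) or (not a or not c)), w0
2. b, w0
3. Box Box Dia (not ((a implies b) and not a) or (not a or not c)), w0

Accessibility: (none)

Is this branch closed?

No atom appears with both signs at the same world.

Open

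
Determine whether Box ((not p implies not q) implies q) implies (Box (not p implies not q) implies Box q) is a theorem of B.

Valid in B

Tableau for the negation not (Box ((not p implies not q) implies q) implies (Box (not p implies not q) implies Box q)):
1. not (Box ((not p implies not q) implies q) implies (Box (not p implies not q) implies Box q)), u
2. Box ((not p implies not q) implies q), u
3. not (Box (not p implies not q) implies Box q), u
4. Box (not p implies not q), u
5. not Box q, u
6. (not p implies not q) implies q, u
7. not p implies not q, u
8. q, u
9. p, u
10. not q, v
11. (not p implies not q) implies q, v
12. not p implies not q, v
13. not (not p implies not q), v
14. not p, v
15. q, v
Accessibility: uRu, uRv, vRu, vRv
Branch closes: q and not q both at v.
All branches of the negation close; one closing branch shown above.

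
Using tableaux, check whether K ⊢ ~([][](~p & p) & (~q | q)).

Tableau for the negation [][](~p & p) & (~q | q):
1. [][](~p & p) & (~q | q), w0
2. [][](~p & p), w0
3. ~q | q, w0
4. q, w0
The negation has an open branch (countermodel exists).

No, not valid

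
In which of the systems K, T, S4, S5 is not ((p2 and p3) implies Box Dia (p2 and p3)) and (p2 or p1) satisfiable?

K, T, S4

S5-tableau for the formula:
1. not ((p2 and p3) implies Box Dia (p2 and p3)) and (p2 or p1), u
2. not ((p2 and p3) implies Box Dia (p2 and p3)), u
3. p2 or p1, u
4. p2 and p3, u
5. not Box Dia (p2 and p3), u
6. p2, u
7. p3, u
8. p1, u
9. not Dia (p2 and p3), v
10. not (p2 and p3), u
11. not (p2 and p3), v
12. not p3, u
Accessibility: uRu, uRv, vRu, vRv
Branch closes: p3 and not p3 both at u.
Every branch closes (one shown): unsatisfiable in S5.
S4-tableau for the formula:
1. not ((p2 and p3) implies Box Dia (p2 and p3)) and (p2 or p1), u
2. not ((p2 and p3) implies Box Dia (p2 and p3)), u
3. p2 or p1, u
4. p2 and p3, u
5. not Box Dia (p2 and p3), u
6. p2, u
7. p3, u
8. p1, u
9. not Dia (p2 and p3), v
10. not (p2 and p3), v
11. not p3, v
Accessibility: uRu, uRv, vRv
Complete open branch: satisfiable in S4, hence also in K, T (this S4-model is also a K-model and a T-model).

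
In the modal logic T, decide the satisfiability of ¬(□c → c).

Unsatisfiable (every branch closes)

1. ¬(□c → c), 0
2. □c, 0
3. ¬c, 0
4. c, 0
Accessibility: 0R0
Branch closes: c and ¬c both at 0.
(One branch shown.) All branches close.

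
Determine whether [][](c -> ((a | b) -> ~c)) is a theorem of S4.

Invalid (countermodel exists)

Tableau for the negation ~[][](c -> ((a | b) -> ~c)):
1. ~[][](c -> ((a | b) -> ~c)), 0
2. ~[](c -> ((a | b) -> ~c)), 1
3. ~(c -> ((a | b) -> ~c)), 2
4. c, 2
5. ~((a | b) -> ~c), 2
6. a | b, 2
7. b, 2
Accessibility: 0R0, 0R1, 0R2, 1R1, 1R2, 2R2
The negation has an open branch (countermodel exists).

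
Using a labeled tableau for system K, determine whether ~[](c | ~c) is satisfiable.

1. ~[](c | ~c), w0
2. ~(c | ~c), w1
3. ~c, w1
4. c, w1
Accessibility: w0Rw1
Branch closes: c and ~c both at w1.
(One branch shown.) All branches close.

Unsatisfiable (every branch closes)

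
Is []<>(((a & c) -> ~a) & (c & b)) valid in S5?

Tableau for the negation ~[]<>(((a & c) -> ~a) & (c & b)):
1. ~[]<>(((a & c) -> ~a) & (c & b)), w0
2. ~<>(((a & c) -> ~a) & (c & b)), w1   [~[]-rule on 1: fresh world w1, w0Rw1]
3. ~(((a & c) -> ~a) & (c & b)), w0   [~<>-rule on 2 via w1Rw0]
4. ~(((a & c) -> ~a) & (c & b)), w1   [~<>-rule on 2 via w1Rw1]
5. ~(c & b), w0   [~&-rule on 3 (branches; this branch)]
6. ~(c & b), w1   [~&-rule on 4 (branches; this branch)]
7. ~b, w0   [~&-rule on 5 (branches; this branch)]
8. ~b, w1   [~&-rule on 6 (branches; this branch)]
Accessibility: w0Rw0, w0Rw1, w1Rw0, w1Rw1
The negation has an open branch (countermodel exists).

Invalid (countermodel exists)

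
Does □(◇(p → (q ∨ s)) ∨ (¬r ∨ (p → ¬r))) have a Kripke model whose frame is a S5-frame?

1. □(◇(p → (q ∨ s)) ∨ (¬r ∨ (p → ¬r))), u
2. ◇(p → (q ∨ s)) ∨ (¬r ∨ (p → ¬r)), u
3. ¬r ∨ (p → ¬r), u
4. p → ¬r, u
5. ¬r, u
Accessibility: uRu

Satisfiable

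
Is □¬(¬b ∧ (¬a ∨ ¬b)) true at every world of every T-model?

Invalid (countermodel exists)

Tableau for the negation ¬□¬(¬b ∧ (¬a ∨ ¬b)):
1. ¬□¬(¬b ∧ (¬a ∨ ¬b)), w0
2. ¬b ∧ (¬a ∨ ¬b), w1
3. ¬b, w1
4. ¬a ∨ ¬b, w1
Accessibility: w0Rw0, w0Rw1, w1Rw1
The negation has an open branch (countermodel exists).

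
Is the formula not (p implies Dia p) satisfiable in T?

1. not (p implies Dia p), 0
2. p, 0
3. not Dia p, 0
4. not p, 0
Accessibility: 0R0
Branch closes: p and not p both at 0.
All branches of the tableau close; one closing branch shown above.

Unsatisfiable (every branch closes)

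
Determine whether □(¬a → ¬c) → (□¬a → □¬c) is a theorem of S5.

Tableau for the negation ¬(□(¬a → ¬c) → (□¬a → □¬c)):
1. ¬(□(¬a → ¬c) → (□¬a → □¬c)), 0
2. □(¬a → ¬c), 0
3. ¬(□¬a → □¬c), 0
4. □¬a, 0
5. ¬□¬c, 0
6. ¬a → ¬c, 0
7. ¬a, 0
8. ¬c, 0
9. c, 1
10. ¬a → ¬c, 1
11. ¬a, 1
12. ¬c, 1
Accessibility: 0R0, 0R1, 1R0, 1R1
Branch closes: c and ¬c both at 1.
All branches of the negation close; one closing branch shown above.

Valid in S5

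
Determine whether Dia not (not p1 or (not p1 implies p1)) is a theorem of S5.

Not valid

Tableau for the negation not Dia not (not p1 or (not p1 implies p1)):
1. not Dia not (not p1 or (not p1 implies p1)), u
2. not p1 or (not p1 implies p1), u
3. not p1 implies p1, u
4. p1, u
Accessibility: uRu
The negation has an open branch (countermodel exists).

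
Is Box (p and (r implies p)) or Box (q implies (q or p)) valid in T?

Tableau for the negation not (Box (p and (r implies p)) or Box (q implies (q or p))):
1. not (Box (p and (r implies p)) or Box (q implies (q or p))), w0
2. not Box (p and (r implies p)), w0
3. not Box (q implies (q or p)), w0
4. not (p and (r implies p)), w1
5. not (r implies p), w1
6. r, w1
7. not p, w1
8. not (q implies (q or p)), w2
9. q, w2
10. not (q or p), w2
11. not q, w2
12. not p, w2
Accessibility: w0Rw0, w0Rw1, w0Rw2, w1Rw1, w2Rw2
Branch closes: q and not q both at w2.
Every branch of the negation's tableau closes; the branch above is one of them.

Valid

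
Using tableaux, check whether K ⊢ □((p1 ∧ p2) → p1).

Valid

Tableau for the negation ¬□((p1 ∧ p2) → p1):
1. ¬□((p1 ∧ p2) → p1), 0
2. ¬((p1 ∧ p2) → p1), 1
3. p1 ∧ p2, 1
4. ¬p1, 1
5. p1, 1
6. p2, 1
Accessibility: 0R1
Branch closes: p1 and ¬p1 both at 1.
All branches of the negation close; one closing branch shown above.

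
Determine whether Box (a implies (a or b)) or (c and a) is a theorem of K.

Valid in K

Tableau for the negation not (Box (a implies (a or b)) or (c and a)):
1. not (Box (a implies (a or b)) or (c and a)), u
2. not Box (a implies (a or b)), u
3. not (c and a), u
4. not a, u
5. not (a implies (a or b)), v
6. a, v
7. not (a or b), v
8. not a, v
9. not b, v
Accessibility: uRv
Branch closes: a and not a both at v.
All branches of the negation close; one closing branch shown above.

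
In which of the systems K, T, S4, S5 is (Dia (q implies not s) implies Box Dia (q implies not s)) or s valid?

S4-tableau for the negation not ((Dia (q implies not s) implies Box Dia (q implies not s)) or s):
1. not ((Dia (q implies not s) implies Box Dia (q implies not s)) or s), 0
2. not (Dia (q implies not s) implies Box Dia (q implies not s)), 0
3. not s, 0
4. Dia (q implies not s), 0
5. not Box Dia (q implies not s), 0
6. q implies not s, 1
7. not s, 1
8. not Dia (q implies not s), 2
9. not (q implies not s), 2
10. q, 2
11. s, 2
Accessibility: 0R0, 0R1, 0R2, 1R1, 2R2
Complete open branch: countermodel on an S4-frame, so not valid in S4, nor in K, T (the same frame is also a K-frame and a T-frame).
S5-tableau for the negation not ((Dia (q implies not s) implies Box Dia (q implies not s)) or s):
1. not ((Dia (q implies not s) implies Box Dia (q implies not s)) or s), 0
2. not (Dia (q implies not s) implies Box Dia (q implies not s)), 0
3. not s, 0
4. Dia (q implies not s), 0
5. not Box Dia (q implies not s), 0
6. q implies not s, 1
7. not s, 1
8. not Dia (q implies not s), 2
9. not (q implies not s), 0
10. q, 0
11. s, 0
Accessibility: 0R0, 0R1, 0R2, 1R0, 1R1, 1R2, 2R0, 2R1, 2R2
Branch closes: s and not s both at 0.
Every branch closes (one shown): valid in S5.

S5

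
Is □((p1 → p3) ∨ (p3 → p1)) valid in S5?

Yes, valid

Tableau for the negation ¬□((p1 → p3) ∨ (p3 → p1)):
1. ¬□((p1 → p3) ∨ (p3 → p1)), 0
2. ¬((p1 → p3) ∨ (p3 → p1)), 1
3. ¬(p1 → p3), 1
4. ¬(p3 → p1), 1
5. p1, 1
6. ¬p3, 1
7. p3, 1
8. ¬p1, 1
Accessibility: 0R0, 0R1, 1R0, 1R1
Branch closes: p3 and ¬p3 both at 1.
Every branch of the negation's tableau closes; the branch above is one of them.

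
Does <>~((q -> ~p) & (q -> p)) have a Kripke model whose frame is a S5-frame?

Satisfiable

1. <>~((q -> ~p) & (q -> p)), w0
2. ~((q -> ~p) & (q -> p)), w1
3. ~(q -> p), w1
4. q, w1
5. ~p, w1
Accessibility: w0Rw0, w0Rw1, w1Rw0, w1Rw1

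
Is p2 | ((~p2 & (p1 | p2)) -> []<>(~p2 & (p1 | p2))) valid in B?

Tableau for the negation ~(p2 | ((~p2 & (p1 | p2)) -> []<>(~p2 & (p1 | p2)))):
1. ~(p2 | ((~p2 & (p1 | p2)) -> []<>(~p2 & (p1 | p2)))), u
2. ~p2, u   [~|-rule on 1]
3. ~((~p2 & (p1 | p2)) -> []<>(~p2 & (p1 | p2))), u   [~|-rule on 1]
4. ~p2 & (p1 | p2), u   [~->-rule on 3]
5. ~[]<>(~p2 & (p1 | p2)), u   [~->-rule on 3]
6. p1 | p2, u   [&-rule on 4]
7. p1, u   [|-rule on 6 (branches; this branch)]
8. ~<>(~p2 & (p1 | p2)), v   [~[]-rule on 5: fresh world v, uRv]
9. ~(~p2 & (p1 | p2)), u   [~<>-rule on 8 via vRu]
10. ~(~p2 & (p1 | p2)), v   [~<>-rule on 8 via vRv]
11. ~(p1 | p2), u   [~&-rule on 9 (branches; this branch)]
12. ~p1, u   [~|-rule on 11]
Accessibility: uRu, uRv, vRu, vRv
Branch closes: p1 and ~p1 both at u.
All branches of the negation close; one closing branch shown above.

Yes, valid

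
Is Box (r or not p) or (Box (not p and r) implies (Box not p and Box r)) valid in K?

Valid in K

Tableau for the negation not (Box (r or not p) or (Box (not p and r) implies (Box not p and Box r))):
1. not (Box (r or not p) or (Box (not p and r) implies (Box not p and Box r))), 0
2. not Box (r or not p), 0
3. not (Box (not p and r) implies (Box not p and Box r)), 0
4. Box (not p and r), 0
5. not (Box not p and Box r), 0
6. not Box r, 0
7. not (r or not p), 1
8. not r, 1
9. p, 1
10. not p and r, 1
11. not p, 1
12. r, 1
Accessibility: 0R1
Branch closes: p and not p both at 1.
Every branch of the negation's tableau closes; the branch above is one of them.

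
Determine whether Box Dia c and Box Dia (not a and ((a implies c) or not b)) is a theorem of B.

Tableau for the negation not (Box Dia c and Box Dia (not a and ((a implies c) or not b))):
1. not (Box Dia c and Box Dia (not a and ((a implies c) or not b))), w0
2. not Box Dia (not a and ((a implies c) or not b)), w0
3. not Dia (not a and ((a implies c) or not b)), w1
4. not (not a and ((a implies c) or not b)), w0
5. not (not a and ((a implies c) or not b)), w1
6. not ((a implies c) or not b), w0
7. not (a implies c), w0
8. b, w0
9. a, w0
10. not c, w0
11. not ((a implies c) or not b), w1
12. not (a implies c), w1
13. b, w1
14. a, w1
15. not c, w1
Accessibility: w0Rw0, w0Rw1, w1Rw0, w1Rw1
The negation has an open branch (countermodel exists).

Invalid (countermodel exists)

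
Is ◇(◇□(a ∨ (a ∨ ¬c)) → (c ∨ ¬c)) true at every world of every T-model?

Valid

Tableau for the negation ¬◇(◇□(a ∨ (a ∨ ¬c)) → (c ∨ ¬c)):
1. ¬◇(◇□(a ∨ (a ∨ ¬c)) → (c ∨ ¬c)), 0
2. ¬(◇□(a ∨ (a ∨ ¬c)) → (c ∨ ¬c)), 0
3. ◇□(a ∨ (a ∨ ¬c)), 0
4. ¬(c ∨ ¬c), 0
5. ¬c, 0
6. c, 0
Accessibility: 0R0
Branch closes: c and ¬c both at 0.
All branches of the negation close; one closing branch shown above.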